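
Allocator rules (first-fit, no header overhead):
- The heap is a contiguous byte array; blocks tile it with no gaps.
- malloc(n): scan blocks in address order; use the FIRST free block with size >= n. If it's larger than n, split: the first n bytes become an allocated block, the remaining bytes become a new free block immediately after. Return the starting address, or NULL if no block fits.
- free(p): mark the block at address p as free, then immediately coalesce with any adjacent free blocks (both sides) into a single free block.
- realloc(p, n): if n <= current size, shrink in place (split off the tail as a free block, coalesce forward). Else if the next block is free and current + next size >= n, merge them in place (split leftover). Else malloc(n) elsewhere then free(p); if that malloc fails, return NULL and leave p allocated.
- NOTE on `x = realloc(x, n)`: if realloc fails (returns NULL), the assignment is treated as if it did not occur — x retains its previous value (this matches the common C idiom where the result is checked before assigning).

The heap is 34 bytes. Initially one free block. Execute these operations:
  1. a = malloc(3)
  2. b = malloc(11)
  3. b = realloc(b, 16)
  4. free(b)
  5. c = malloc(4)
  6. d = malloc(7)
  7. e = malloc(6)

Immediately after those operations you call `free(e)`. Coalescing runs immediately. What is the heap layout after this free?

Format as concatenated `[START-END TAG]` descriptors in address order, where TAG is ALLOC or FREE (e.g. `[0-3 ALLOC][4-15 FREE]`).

Answer: [0-2 ALLOC][3-6 ALLOC][7-13 ALLOC][14-33 FREE]

Derivation:
Op 1: a = malloc(3) -> a = 0; heap: [0-2 ALLOC][3-33 FREE]
Op 2: b = malloc(11) -> b = 3; heap: [0-2 ALLOC][3-13 ALLOC][14-33 FREE]
Op 3: b = realloc(b, 16) -> b = 3; heap: [0-2 ALLOC][3-18 ALLOC][19-33 FREE]
Op 4: free(b) -> (freed b); heap: [0-2 ALLOC][3-33 FREE]
Op 5: c = malloc(4) -> c = 3; heap: [0-2 ALLOC][3-6 ALLOC][7-33 FREE]
Op 6: d = malloc(7) -> d = 7; heap: [0-2 ALLOC][3-6 ALLOC][7-13 ALLOC][14-33 FREE]
Op 7: e = malloc(6) -> e = 14; heap: [0-2 ALLOC][3-6 ALLOC][7-13 ALLOC][14-19 ALLOC][20-33 FREE]
free(e): e = 14 -> block [14-19 ALLOC]; mark free, coalesce with adjacent free neighbors -> [0-2 ALLOC][3-6 ALLOC][7-13 ALLOC][14-33 FREE]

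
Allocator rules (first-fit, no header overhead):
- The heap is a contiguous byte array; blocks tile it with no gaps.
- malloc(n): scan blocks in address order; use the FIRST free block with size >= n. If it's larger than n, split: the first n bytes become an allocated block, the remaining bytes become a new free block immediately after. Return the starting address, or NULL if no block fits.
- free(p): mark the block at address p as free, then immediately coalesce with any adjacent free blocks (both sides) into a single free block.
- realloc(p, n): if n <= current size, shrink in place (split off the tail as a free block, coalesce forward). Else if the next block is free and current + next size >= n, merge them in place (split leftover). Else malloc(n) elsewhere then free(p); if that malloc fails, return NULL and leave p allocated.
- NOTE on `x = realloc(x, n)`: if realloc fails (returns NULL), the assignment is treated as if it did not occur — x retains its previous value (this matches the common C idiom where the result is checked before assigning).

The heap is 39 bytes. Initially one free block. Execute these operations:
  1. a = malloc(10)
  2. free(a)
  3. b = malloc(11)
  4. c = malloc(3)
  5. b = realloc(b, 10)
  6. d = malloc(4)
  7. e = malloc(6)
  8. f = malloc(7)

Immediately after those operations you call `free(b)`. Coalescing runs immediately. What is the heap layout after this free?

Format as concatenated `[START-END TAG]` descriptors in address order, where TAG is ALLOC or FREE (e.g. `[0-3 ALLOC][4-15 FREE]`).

Op 1: a = malloc(10) -> a = 0; heap: [0-9 ALLOC][10-38 FREE]
Op 2: free(a) -> (freed a); heap: [0-38 FREE]
Op 3: b = malloc(11) -> b = 0; heap: [0-10 ALLOC][11-38 FREE]
Op 4: c = malloc(3) -> c = 11; heap: [0-10 ALLOC][11-13 ALLOC][14-38 FREE]
Op 5: b = realloc(b, 10) -> b = 0; heap: [0-9 ALLOC][10-10 FREE][11-13 ALLOC][14-38 FREE]
Op 6: d = malloc(4) -> d = 14; heap: [0-9 ALLOC][10-10 FREE][11-13 ALLOC][14-17 ALLOC][18-38 FREE]
Op 7: e = malloc(6) -> e = 18; heap: [0-9 ALLOC][10-10 FREE][11-13 ALLOC][14-17 ALLOC][18-23 ALLOC][24-38 FREE]
Op 8: f = malloc(7) -> f = 24; heap: [0-9 ALLOC][10-10 FREE][11-13 ALLOC][14-17 ALLOC][18-23 ALLOC][24-30 ALLOC][31-38 FREE]
free(b): b = 0 -> block [0-9 ALLOC]; mark free, coalesce with adjacent free neighbors -> [0-10 FREE][11-13 ALLOC][14-17 ALLOC][18-23 ALLOC][24-30 ALLOC][31-38 FREE]

Answer: [0-10 FREE][11-13 ALLOC][14-17 ALLOC][18-23 ALLOC][24-30 ALLOC][31-38 FREE]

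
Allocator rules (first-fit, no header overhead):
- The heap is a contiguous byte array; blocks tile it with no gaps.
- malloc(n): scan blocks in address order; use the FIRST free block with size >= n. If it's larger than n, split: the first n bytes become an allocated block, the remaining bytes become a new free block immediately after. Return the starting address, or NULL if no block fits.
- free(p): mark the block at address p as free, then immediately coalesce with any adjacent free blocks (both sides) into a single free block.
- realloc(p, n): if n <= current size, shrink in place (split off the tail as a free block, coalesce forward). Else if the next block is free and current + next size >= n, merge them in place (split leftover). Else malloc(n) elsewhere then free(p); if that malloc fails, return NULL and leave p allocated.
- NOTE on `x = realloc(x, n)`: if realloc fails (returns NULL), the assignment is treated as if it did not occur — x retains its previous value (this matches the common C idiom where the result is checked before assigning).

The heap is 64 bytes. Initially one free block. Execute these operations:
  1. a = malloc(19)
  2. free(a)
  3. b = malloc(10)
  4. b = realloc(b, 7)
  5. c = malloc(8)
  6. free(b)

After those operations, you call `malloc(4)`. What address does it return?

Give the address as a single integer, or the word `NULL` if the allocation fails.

Op 1: a = malloc(19) -> a = 0; heap: [0-18 ALLOC][19-63 FREE]
Op 2: free(a) -> (freed a); heap: [0-63 FREE]
Op 3: b = malloc(10) -> b = 0; heap: [0-9 ALLOC][10-63 FREE]
Op 4: b = realloc(b, 7) -> b = 0; heap: [0-6 ALLOC][7-63 FREE]
Op 5: c = malloc(8) -> c = 7; heap: [0-6 ALLOC][7-14 ALLOC][15-63 FREE]
Op 6: free(b) -> (freed b); heap: [0-6 FREE][7-14 ALLOC][15-63 FREE]
malloc(4): first-fit scan over [0-6 FREE][7-14 ALLOC][15-63 FREE] -> 0

Answer: 0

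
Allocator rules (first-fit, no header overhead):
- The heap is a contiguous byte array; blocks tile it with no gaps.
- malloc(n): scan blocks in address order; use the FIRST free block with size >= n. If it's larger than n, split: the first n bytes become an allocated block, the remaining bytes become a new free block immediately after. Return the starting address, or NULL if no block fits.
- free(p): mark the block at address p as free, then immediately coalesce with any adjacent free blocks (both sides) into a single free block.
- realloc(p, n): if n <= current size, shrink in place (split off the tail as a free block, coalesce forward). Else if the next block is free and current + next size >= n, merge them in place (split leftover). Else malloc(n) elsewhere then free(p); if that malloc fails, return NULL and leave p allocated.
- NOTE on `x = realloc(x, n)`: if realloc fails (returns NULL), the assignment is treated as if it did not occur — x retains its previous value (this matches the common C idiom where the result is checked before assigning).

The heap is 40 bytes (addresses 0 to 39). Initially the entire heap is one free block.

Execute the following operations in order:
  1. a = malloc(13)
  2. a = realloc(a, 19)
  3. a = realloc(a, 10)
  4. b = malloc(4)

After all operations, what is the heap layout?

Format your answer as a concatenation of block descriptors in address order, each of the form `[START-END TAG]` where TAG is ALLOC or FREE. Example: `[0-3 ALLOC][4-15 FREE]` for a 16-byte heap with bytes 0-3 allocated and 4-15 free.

Op 1: a = malloc(13) -> a = 0; heap: [0-12 ALLOC][13-39 FREE]
Op 2: a = realloc(a, 19) -> a = 0; heap: [0-18 ALLOC][19-39 FREE]
Op 3: a = realloc(a, 10) -> a = 0; heap: [0-9 ALLOC][10-39 FREE]
Op 4: b = malloc(4) -> b = 10; heap: [0-9 ALLOC][10-13 ALLOC][14-39 FREE]

Answer: [0-9 ALLOC][10-13 ALLOC][14-39 FREE]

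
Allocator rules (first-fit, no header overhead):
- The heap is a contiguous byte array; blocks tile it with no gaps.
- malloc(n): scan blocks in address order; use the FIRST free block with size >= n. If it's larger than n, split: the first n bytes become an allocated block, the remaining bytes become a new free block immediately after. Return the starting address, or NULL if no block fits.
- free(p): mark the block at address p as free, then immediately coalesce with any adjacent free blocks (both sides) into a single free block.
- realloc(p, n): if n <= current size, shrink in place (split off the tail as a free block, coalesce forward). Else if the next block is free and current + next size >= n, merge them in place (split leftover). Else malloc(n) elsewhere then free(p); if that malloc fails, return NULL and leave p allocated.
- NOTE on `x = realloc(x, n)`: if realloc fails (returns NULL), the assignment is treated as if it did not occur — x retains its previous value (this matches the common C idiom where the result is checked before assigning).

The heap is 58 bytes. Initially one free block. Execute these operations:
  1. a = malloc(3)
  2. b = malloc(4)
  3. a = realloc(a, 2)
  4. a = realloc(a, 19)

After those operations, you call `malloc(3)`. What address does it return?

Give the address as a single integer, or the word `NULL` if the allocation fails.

Answer: 0

Derivation:
Op 1: a = malloc(3) -> a = 0; heap: [0-2 ALLOC][3-57 FREE]
Op 2: b = malloc(4) -> b = 3; heap: [0-2 ALLOC][3-6 ALLOC][7-57 FREE]
Op 3: a = realloc(a, 2) -> a = 0; heap: [0-1 ALLOC][2-2 FREE][3-6 ALLOC][7-57 FREE]
Op 4: a = realloc(a, 19) -> a = 7; heap: [0-2 FREE][3-6 ALLOC][7-25 ALLOC][26-57 FREE]
malloc(3): first-fit scan over [0-2 FREE][3-6 ALLOC][7-25 ALLOC][26-57 FREE] -> 0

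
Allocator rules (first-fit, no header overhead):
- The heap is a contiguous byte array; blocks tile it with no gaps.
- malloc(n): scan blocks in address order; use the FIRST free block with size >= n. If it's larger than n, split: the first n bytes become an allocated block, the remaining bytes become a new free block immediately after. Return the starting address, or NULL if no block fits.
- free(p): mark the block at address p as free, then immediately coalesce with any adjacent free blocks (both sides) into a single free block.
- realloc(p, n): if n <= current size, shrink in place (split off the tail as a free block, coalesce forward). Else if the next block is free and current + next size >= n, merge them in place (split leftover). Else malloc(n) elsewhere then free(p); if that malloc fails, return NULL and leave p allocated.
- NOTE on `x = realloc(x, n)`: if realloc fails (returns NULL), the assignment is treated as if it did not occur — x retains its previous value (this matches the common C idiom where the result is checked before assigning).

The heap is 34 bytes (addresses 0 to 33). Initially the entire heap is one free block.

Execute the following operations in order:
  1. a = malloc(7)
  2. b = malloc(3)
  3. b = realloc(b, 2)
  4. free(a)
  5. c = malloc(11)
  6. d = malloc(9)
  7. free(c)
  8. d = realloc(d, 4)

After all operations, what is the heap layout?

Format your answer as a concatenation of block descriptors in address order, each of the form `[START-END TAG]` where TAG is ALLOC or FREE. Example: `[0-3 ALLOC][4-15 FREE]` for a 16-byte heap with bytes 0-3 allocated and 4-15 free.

Answer: [0-6 FREE][7-8 ALLOC][9-19 FREE][20-23 ALLOC][24-33 FREE]

Derivation:
Op 1: a = malloc(7) -> a = 0; heap: [0-6 ALLOC][7-33 FREE]
Op 2: b = malloc(3) -> b = 7; heap: [0-6 ALLOC][7-9 ALLOC][10-33 FREE]
Op 3: b = realloc(b, 2) -> b = 7; heap: [0-6 ALLOC][7-8 ALLOC][9-33 FREE]
Op 4: free(a) -> (freed a); heap: [0-6 FREE][7-8 ALLOC][9-33 FREE]
Op 5: c = malloc(11) -> c = 9; heap: [0-6 FREE][7-8 ALLOC][9-19 ALLOC][20-33 FREE]
Op 6: d = malloc(9) -> d = 20; heap: [0-6 FREE][7-8 ALLOC][9-19 ALLOC][20-28 ALLOC][29-33 FREE]
Op 7: free(c) -> (freed c); heap: [0-6 FREE][7-8 ALLOC][9-19 FREE][20-28 ALLOC][29-33 FREE]
Op 8: d = realloc(d, 4) -> d = 20; heap: [0-6 FREE][7-8 ALLOC][9-19 FREE][20-23 ALLOC][24-33 FREE]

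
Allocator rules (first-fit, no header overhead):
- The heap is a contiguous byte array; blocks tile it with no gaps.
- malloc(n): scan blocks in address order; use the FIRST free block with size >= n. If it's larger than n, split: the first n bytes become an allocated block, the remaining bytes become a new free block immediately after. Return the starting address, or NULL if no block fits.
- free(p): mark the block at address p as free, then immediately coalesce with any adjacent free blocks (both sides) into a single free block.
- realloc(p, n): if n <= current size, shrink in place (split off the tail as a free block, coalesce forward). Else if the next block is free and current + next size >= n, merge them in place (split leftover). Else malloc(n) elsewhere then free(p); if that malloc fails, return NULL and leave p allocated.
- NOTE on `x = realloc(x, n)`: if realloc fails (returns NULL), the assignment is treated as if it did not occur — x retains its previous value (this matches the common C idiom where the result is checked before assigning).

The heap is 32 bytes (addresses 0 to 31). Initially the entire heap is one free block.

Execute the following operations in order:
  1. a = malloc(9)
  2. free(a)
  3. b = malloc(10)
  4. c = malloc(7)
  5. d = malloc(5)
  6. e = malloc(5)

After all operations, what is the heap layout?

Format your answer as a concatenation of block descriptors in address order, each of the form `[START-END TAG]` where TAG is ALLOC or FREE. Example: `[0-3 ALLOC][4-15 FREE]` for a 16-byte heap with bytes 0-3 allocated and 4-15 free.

Op 1: a = malloc(9) -> a = 0; heap: [0-8 ALLOC][9-31 FREE]
Op 2: free(a) -> (freed a); heap: [0-31 FREE]
Op 3: b = malloc(10) -> b = 0; heap: [0-9 ALLOC][10-31 FREE]
Op 4: c = malloc(7) -> c = 10; heap: [0-9 ALLOC][10-16 ALLOC][17-31 FREE]
Op 5: d = malloc(5) -> d = 17; heap: [0-9 ALLOC][10-16 ALLOC][17-21 ALLOC][22-31 FREE]
Op 6: e = malloc(5) -> e = 22; heap: [0-9 ALLOC][10-16 ALLOC][17-21 ALLOC][22-26 ALLOC][27-31 FREE]

Answer: [0-9 ALLOC][10-16 ALLOC][17-21 ALLOC][22-26 ALLOC][27-31 FREE]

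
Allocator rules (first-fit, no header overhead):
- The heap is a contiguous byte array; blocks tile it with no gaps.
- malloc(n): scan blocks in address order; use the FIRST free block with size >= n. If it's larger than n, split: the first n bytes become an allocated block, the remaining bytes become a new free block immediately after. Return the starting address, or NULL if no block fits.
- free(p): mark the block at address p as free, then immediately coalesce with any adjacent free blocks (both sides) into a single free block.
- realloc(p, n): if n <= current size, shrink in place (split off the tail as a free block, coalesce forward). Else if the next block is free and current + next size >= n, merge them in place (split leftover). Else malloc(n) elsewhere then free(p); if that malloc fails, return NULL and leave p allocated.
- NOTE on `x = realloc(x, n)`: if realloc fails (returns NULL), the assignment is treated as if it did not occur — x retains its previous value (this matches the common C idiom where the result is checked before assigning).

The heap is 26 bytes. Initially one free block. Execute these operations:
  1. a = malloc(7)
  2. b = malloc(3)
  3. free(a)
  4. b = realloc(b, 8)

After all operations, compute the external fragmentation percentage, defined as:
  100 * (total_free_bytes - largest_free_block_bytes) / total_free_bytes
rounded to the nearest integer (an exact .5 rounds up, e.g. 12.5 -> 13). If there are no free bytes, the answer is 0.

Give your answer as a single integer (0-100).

Answer: 39

Derivation:
Op 1: a = malloc(7) -> a = 0; heap: [0-6 ALLOC][7-25 FREE]
Op 2: b = malloc(3) -> b = 7; heap: [0-6 ALLOC][7-9 ALLOC][10-25 FREE]
Op 3: free(a) -> (freed a); heap: [0-6 FREE][7-9 ALLOC][10-25 FREE]
Op 4: b = realloc(b, 8) -> b = 7; heap: [0-6 FREE][7-14 ALLOC][15-25 FREE]
Free blocks: [7 11] total_free=18 largest=11 -> 100*(18-11)/18 = 700/18 ≈ 38.889 -> rounds to 39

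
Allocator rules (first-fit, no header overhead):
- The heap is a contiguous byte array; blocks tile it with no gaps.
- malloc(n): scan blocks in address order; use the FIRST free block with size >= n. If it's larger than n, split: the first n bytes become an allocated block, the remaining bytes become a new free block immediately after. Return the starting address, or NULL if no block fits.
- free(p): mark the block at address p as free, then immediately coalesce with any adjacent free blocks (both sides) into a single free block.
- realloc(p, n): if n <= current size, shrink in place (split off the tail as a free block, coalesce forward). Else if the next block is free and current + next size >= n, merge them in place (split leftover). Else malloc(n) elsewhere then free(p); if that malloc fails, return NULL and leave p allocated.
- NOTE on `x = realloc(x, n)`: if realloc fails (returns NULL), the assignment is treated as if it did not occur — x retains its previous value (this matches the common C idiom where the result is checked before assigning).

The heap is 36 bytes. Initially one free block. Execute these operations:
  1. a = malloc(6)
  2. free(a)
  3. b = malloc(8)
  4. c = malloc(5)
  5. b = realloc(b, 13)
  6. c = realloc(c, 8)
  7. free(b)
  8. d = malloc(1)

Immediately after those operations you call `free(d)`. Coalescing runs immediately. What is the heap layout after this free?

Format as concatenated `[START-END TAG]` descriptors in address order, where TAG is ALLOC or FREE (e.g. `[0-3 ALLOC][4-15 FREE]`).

Answer: [0-7 ALLOC][8-35 FREE]

Derivation:
Op 1: a = malloc(6) -> a = 0; heap: [0-5 ALLOC][6-35 FREE]
Op 2: free(a) -> (freed a); heap: [0-35 FREE]
Op 3: b = malloc(8) -> b = 0; heap: [0-7 ALLOC][8-35 FREE]
Op 4: c = malloc(5) -> c = 8; heap: [0-7 ALLOC][8-12 ALLOC][13-35 FREE]
Op 5: b = realloc(b, 13) -> b = 13; heap: [0-7 FREE][8-12 ALLOC][13-25 ALLOC][26-35 FREE]
Op 6: c = realloc(c, 8) -> c = 0; heap: [0-7 ALLOC][8-12 FREE][13-25 ALLOC][26-35 FREE]
Op 7: free(b) -> (freed b); heap: [0-7 ALLOC][8-35 FREE]
Op 8: d = malloc(1) -> d = 8; heap: [0-7 ALLOC][8-8 ALLOC][9-35 FREE]
free(d): d = 8 -> block [8-8 ALLOC]; mark free, coalesce with adjacent free neighbors -> [0-7 ALLOC][8-35 FREE]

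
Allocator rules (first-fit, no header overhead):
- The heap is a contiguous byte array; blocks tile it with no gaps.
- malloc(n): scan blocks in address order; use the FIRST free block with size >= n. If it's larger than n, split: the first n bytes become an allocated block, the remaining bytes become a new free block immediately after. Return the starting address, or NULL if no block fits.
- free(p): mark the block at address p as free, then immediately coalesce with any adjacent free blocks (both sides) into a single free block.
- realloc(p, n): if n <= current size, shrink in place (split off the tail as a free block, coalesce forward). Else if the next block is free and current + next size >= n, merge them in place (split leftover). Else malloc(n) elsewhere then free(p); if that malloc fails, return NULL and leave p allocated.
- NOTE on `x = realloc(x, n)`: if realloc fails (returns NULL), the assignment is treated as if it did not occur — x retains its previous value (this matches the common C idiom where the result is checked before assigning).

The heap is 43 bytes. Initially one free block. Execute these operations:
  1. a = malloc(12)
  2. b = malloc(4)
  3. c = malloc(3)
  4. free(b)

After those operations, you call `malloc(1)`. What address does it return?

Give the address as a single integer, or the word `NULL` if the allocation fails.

Op 1: a = malloc(12) -> a = 0; heap: [0-11 ALLOC][12-42 FREE]
Op 2: b = malloc(4) -> b = 12; heap: [0-11 ALLOC][12-15 ALLOC][16-42 FREE]
Op 3: c = malloc(3) -> c = 16; heap: [0-11 ALLOC][12-15 ALLOC][16-18 ALLOC][19-42 FREE]
Op 4: free(b) -> (freed b); heap: [0-11 ALLOC][12-15 FREE][16-18 ALLOC][19-42 FREE]
malloc(1): first-fit scan over [0-11 ALLOC][12-15 FREE][16-18 ALLOC][19-42 FREE] -> 12

Answer: 12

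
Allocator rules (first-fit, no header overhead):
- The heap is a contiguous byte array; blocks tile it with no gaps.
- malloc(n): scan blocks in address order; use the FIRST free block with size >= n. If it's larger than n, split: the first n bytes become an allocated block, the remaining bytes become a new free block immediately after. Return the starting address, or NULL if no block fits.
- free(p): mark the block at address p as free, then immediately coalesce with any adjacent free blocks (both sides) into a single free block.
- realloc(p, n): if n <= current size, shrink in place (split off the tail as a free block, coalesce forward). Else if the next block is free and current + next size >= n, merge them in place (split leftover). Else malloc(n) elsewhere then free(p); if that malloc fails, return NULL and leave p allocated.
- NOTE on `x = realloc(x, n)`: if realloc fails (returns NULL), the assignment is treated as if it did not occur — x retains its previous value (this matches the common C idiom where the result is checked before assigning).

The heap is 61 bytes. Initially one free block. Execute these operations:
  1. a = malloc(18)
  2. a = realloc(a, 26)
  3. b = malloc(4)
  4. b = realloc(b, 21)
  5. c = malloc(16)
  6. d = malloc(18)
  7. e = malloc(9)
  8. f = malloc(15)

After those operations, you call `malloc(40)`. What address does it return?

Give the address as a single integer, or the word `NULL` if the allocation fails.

Op 1: a = malloc(18) -> a = 0; heap: [0-17 ALLOC][18-60 FREE]
Op 2: a = realloc(a, 26) -> a = 0; heap: [0-25 ALLOC][26-60 FREE]
Op 3: b = malloc(4) -> b = 26; heap: [0-25 ALLOC][26-29 ALLOC][30-60 FREE]
Op 4: b = realloc(b, 21) -> b = 26; heap: [0-25 ALLOC][26-46 ALLOC][47-60 FREE]
Op 5: c = malloc(16) -> c = NULL; heap: [0-25 ALLOC][26-46 ALLOC][47-60 FREE]
Op 6: d = malloc(18) -> d = NULL; heap: [0-25 ALLOC][26-46 ALLOC][47-60 FREE]
Op 7: e = malloc(9) -> e = 47; heap: [0-25 ALLOC][26-46 ALLOC][47-55 ALLOC][56-60 FREE]
Op 8: f = malloc(15) -> f = NULL; heap: [0-25 ALLOC][26-46 ALLOC][47-55 ALLOC][56-60 FREE]
malloc(40): first-fit scan over [0-25 ALLOC][26-46 ALLOC][47-55 ALLOC][56-60 FREE] -> NULL

Answer: NULL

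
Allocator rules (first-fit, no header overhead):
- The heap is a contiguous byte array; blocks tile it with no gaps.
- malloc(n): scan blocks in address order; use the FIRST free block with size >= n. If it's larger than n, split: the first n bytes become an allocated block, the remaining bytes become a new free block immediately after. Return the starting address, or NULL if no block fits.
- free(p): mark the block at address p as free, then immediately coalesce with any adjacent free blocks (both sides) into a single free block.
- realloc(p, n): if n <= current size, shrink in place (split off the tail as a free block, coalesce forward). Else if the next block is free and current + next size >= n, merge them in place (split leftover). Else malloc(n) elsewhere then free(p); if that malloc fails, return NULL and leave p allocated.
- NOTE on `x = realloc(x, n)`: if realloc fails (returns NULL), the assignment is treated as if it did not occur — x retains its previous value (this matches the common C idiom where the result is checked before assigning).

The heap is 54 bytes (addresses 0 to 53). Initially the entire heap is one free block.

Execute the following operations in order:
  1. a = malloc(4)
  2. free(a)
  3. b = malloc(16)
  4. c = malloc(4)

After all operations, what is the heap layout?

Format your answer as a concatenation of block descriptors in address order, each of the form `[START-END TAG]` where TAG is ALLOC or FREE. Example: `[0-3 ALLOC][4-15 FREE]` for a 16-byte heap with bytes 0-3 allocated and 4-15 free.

Answer: [0-15 ALLOC][16-19 ALLOC][20-53 FREE]

Derivation:
Op 1: a = malloc(4) -> a = 0; heap: [0-3 ALLOC][4-53 FREE]
Op 2: free(a) -> (freed a); heap: [0-53 FREE]
Op 3: b = malloc(16) -> b = 0; heap: [0-15 ALLOC][16-53 FREE]
Op 4: c = malloc(4) -> c = 16; heap: [0-15 ALLOC][16-19 ALLOC][20-53 FREE]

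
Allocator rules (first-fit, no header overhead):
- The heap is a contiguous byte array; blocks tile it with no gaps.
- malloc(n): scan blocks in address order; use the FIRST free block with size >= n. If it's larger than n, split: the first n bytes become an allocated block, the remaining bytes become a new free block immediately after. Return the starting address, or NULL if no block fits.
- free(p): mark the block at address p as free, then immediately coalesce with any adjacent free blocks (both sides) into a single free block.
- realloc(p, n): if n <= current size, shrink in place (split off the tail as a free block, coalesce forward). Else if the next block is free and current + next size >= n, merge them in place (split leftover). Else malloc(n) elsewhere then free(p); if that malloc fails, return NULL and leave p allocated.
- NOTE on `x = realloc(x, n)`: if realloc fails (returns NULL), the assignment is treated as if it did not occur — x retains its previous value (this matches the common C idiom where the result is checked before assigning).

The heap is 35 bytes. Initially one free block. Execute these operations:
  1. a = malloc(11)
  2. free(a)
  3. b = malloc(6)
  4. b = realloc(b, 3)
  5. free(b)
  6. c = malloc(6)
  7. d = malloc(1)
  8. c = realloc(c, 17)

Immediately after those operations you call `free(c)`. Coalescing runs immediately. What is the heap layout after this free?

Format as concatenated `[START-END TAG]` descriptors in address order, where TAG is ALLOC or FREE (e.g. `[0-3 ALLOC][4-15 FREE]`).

Op 1: a = malloc(11) -> a = 0; heap: [0-10 ALLOC][11-34 FREE]
Op 2: free(a) -> (freed a); heap: [0-34 FREE]
Op 3: b = malloc(6) -> b = 0; heap: [0-5 ALLOC][6-34 FREE]
Op 4: b = realloc(b, 3) -> b = 0; heap: [0-2 ALLOC][3-34 FREE]
Op 5: free(b) -> (freed b); heap: [0-34 FREE]
Op 6: c = malloc(6) -> c = 0; heap: [0-5 ALLOC][6-34 FREE]
Op 7: d = malloc(1) -> d = 6; heap: [0-5 ALLOC][6-6 ALLOC][7-34 FREE]
Op 8: c = realloc(c, 17) -> c = 7; heap: [0-5 FREE][6-6 ALLOC][7-23 ALLOC][24-34 FREE]
free(c): c = 7 -> block [7-23 ALLOC]; mark free, coalesce with adjacent free neighbors -> [0-5 FREE][6-6 ALLOC][7-34 FREE]

Answer: [0-5 FREE][6-6 ALLOC][7-34 FREE]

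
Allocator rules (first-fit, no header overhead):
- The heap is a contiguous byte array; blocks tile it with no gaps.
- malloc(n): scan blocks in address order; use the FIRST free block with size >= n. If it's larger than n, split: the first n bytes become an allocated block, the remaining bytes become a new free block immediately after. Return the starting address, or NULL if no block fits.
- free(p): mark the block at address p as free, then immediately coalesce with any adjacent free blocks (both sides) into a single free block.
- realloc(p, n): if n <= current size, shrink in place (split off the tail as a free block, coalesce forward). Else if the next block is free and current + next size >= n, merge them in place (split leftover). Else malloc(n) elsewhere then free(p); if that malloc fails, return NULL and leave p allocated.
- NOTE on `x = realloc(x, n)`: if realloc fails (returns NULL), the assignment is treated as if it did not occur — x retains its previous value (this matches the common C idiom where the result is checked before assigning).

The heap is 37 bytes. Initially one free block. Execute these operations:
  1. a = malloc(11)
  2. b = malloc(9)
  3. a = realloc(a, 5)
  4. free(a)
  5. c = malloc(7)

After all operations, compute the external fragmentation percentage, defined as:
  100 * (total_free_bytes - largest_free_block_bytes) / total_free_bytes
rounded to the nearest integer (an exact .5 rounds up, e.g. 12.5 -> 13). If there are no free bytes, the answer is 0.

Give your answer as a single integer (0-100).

Answer: 19

Derivation:
Op 1: a = malloc(11) -> a = 0; heap: [0-10 ALLOC][11-36 FREE]
Op 2: b = malloc(9) -> b = 11; heap: [0-10 ALLOC][11-19 ALLOC][20-36 FREE]
Op 3: a = realloc(a, 5) -> a = 0; heap: [0-4 ALLOC][5-10 FREE][11-19 ALLOC][20-36 FREE]
Op 4: free(a) -> (freed a); heap: [0-10 FREE][11-19 ALLOC][20-36 FREE]
Op 5: c = malloc(7) -> c = 0; heap: [0-6 ALLOC][7-10 FREE][11-19 ALLOC][20-36 FREE]
Free blocks: [4 17] total_free=21 largest=17 -> 100*(21-17)/21 = 400/21 ≈ 19.048 -> rounds to 19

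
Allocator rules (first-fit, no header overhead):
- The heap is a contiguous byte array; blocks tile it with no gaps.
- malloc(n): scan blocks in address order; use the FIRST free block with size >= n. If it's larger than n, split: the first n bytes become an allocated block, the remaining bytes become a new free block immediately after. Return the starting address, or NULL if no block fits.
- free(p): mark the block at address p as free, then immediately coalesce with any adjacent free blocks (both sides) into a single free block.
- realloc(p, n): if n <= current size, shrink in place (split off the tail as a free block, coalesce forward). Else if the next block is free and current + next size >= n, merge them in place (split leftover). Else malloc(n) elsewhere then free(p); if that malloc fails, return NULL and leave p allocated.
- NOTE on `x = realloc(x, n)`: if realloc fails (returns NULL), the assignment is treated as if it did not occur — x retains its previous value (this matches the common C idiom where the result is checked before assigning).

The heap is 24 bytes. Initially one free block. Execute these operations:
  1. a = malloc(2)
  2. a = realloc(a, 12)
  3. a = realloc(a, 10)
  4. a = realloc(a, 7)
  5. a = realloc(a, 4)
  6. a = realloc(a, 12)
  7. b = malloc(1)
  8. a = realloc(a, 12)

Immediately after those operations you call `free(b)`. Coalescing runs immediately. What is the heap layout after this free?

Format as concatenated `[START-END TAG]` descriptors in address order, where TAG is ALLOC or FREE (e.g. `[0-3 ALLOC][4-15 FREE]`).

Op 1: a = malloc(2) -> a = 0; heap: [0-1 ALLOC][2-23 FREE]
Op 2: a = realloc(a, 12) -> a = 0; heap: [0-11 ALLOC][12-23 FREE]
Op 3: a = realloc(a, 10) -> a = 0; heap: [0-9 ALLOC][10-23 FREE]
Op 4: a = realloc(a, 7) -> a = 0; heap: [0-6 ALLOC][7-23 FREE]
Op 5: a = realloc(a, 4) -> a = 0; heap: [0-3 ALLOC][4-23 FREE]
Op 6: a = realloc(a, 12) -> a = 0; heap: [0-11 ALLOC][12-23 FREE]
Op 7: b = malloc(1) -> b = 12; heap: [0-11 ALLOC][12-12 ALLOC][13-23 FREE]
Op 8: a = realloc(a, 12) -> a = 0; heap: [0-11 ALLOC][12-12 ALLOC][13-23 FREE]
free(b): b = 12 -> block [12-12 ALLOC]; mark free, coalesce with adjacent free neighbors -> [0-11 ALLOC][12-23 FREE]

Answer: [0-11 ALLOC][12-23 FREE]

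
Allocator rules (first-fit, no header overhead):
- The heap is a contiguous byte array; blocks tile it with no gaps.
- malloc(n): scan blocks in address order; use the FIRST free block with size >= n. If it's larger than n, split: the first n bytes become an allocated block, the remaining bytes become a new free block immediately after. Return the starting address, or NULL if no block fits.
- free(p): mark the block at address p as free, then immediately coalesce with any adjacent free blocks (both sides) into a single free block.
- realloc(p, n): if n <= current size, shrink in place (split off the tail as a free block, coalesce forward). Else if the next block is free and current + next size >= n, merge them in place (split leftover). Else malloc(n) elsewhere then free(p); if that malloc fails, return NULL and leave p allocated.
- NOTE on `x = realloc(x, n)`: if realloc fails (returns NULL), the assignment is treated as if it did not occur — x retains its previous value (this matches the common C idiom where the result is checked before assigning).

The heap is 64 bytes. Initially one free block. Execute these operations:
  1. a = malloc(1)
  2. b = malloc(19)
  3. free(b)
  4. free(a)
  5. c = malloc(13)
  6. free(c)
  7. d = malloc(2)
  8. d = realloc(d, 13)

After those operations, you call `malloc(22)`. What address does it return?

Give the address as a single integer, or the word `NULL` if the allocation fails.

Op 1: a = malloc(1) -> a = 0; heap: [0-0 ALLOC][1-63 FREE]
Op 2: b = malloc(19) -> b = 1; heap: [0-0 ALLOC][1-19 ALLOC][20-63 FREE]
Op 3: free(b) -> (freed b); heap: [0-0 ALLOC][1-63 FREE]
Op 4: free(a) -> (freed a); heap: [0-63 FREE]
Op 5: c = malloc(13) -> c = 0; heap: [0-12 ALLOC][13-63 FREE]
Op 6: free(c) -> (freed c); heap: [0-63 FREE]
Op 7: d = malloc(2) -> d = 0; heap: [0-1 ALLOC][2-63 FREE]
Op 8: d = realloc(d, 13) -> d = 0; heap: [0-12 ALLOC][13-63 FREE]
malloc(22): first-fit scan over [0-12 ALLOC][13-63 FREE] -> 13

Answer: 13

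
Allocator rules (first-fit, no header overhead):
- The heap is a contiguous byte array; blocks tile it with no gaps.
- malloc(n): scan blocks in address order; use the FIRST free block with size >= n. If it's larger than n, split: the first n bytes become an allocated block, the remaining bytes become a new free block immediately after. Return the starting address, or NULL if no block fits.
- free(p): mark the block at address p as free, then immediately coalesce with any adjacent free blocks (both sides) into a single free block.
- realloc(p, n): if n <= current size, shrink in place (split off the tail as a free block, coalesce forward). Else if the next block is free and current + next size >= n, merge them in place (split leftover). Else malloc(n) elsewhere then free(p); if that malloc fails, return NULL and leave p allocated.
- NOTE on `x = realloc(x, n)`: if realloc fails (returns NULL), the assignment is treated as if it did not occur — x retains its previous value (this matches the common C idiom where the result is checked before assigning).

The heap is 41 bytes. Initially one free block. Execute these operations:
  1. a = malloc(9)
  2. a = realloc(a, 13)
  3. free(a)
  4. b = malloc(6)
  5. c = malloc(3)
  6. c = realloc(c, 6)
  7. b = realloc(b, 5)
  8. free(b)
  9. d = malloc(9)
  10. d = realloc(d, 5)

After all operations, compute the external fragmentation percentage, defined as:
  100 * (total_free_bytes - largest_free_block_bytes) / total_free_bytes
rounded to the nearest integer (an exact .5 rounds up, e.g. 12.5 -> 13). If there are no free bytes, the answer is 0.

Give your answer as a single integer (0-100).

Op 1: a = malloc(9) -> a = 0; heap: [0-8 ALLOC][9-40 FREE]
Op 2: a = realloc(a, 13) -> a = 0; heap: [0-12 ALLOC][13-40 FREE]
Op 3: free(a) -> (freed a); heap: [0-40 FREE]
Op 4: b = malloc(6) -> b = 0; heap: [0-5 ALLOC][6-40 FREE]
Op 5: c = malloc(3) -> c = 6; heap: [0-5 ALLOC][6-8 ALLOC][9-40 FREE]
Op 6: c = realloc(c, 6) -> c = 6; heap: [0-5 ALLOC][6-11 ALLOC][12-40 FREE]
Op 7: b = realloc(b, 5) -> b = 0; heap: [0-4 ALLOC][5-5 FREE][6-11 ALLOC][12-40 FREE]
Op 8: free(b) -> (freed b); heap: [0-5 FREE][6-11 ALLOC][12-40 FREE]
Op 9: d = malloc(9) -> d = 12; heap: [0-5 FREE][6-11 ALLOC][12-20 ALLOC][21-40 FREE]
Op 10: d = realloc(d, 5) -> d = 12; heap: [0-5 FREE][6-11 ALLOC][12-16 ALLOC][17-40 FREE]
Free blocks: [6 24] total_free=30 largest=24 -> 100*(30-24)/30 = 600/30 = 20

Answer: 20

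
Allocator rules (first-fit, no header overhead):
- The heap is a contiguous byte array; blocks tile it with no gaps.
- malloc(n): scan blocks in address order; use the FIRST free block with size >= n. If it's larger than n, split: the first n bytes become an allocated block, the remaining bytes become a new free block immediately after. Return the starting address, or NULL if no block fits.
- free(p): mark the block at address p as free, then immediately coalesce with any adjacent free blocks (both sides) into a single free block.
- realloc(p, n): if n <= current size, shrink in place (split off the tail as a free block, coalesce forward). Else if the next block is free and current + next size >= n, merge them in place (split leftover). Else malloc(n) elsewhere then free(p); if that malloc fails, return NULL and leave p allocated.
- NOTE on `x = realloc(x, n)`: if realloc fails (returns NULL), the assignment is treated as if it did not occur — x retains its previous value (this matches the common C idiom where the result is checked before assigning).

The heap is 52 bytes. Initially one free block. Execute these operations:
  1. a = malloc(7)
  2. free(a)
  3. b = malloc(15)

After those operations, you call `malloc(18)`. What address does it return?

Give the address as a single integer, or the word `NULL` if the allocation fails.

Answer: 15

Derivation:
Op 1: a = malloc(7) -> a = 0; heap: [0-6 ALLOC][7-51 FREE]
Op 2: free(a) -> (freed a); heap: [0-51 FREE]
Op 3: b = malloc(15) -> b = 0; heap: [0-14 ALLOC][15-51 FREE]
malloc(18): first-fit scan over [0-14 ALLOC][15-51 FREE] -> 15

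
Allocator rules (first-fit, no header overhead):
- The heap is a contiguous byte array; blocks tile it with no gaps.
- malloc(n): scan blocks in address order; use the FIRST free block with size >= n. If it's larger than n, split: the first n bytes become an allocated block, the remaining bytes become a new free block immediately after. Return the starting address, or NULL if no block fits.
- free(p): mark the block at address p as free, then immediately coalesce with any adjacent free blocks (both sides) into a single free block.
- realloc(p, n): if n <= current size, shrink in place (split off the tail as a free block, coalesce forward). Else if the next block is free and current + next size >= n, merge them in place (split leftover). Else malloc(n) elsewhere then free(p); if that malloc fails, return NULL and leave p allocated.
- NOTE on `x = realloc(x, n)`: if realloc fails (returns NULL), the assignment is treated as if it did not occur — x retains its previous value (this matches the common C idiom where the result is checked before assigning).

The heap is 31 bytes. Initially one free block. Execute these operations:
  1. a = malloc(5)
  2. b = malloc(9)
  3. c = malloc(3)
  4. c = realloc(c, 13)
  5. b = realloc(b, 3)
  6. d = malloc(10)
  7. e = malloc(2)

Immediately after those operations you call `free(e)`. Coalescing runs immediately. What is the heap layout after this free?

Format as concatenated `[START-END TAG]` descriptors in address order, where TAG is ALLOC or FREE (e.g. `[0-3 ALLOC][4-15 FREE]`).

Answer: [0-4 ALLOC][5-7 ALLOC][8-13 FREE][14-26 ALLOC][27-30 FREE]

Derivation:
Op 1: a = malloc(5) -> a = 0; heap: [0-4 ALLOC][5-30 FREE]
Op 2: b = malloc(9) -> b = 5; heap: [0-4 ALLOC][5-13 ALLOC][14-30 FREE]
Op 3: c = malloc(3) -> c = 14; heap: [0-4 ALLOC][5-13 ALLOC][14-16 ALLOC][17-30 FREE]
Op 4: c = realloc(c, 13) -> c = 14; heap: [0-4 ALLOC][5-13 ALLOC][14-26 ALLOC][27-30 FREE]
Op 5: b = realloc(b, 3) -> b = 5; heap: [0-4 ALLOC][5-7 ALLOC][8-13 FREE][14-26 ALLOC][27-30 FREE]
Op 6: d = malloc(10) -> d = NULL; heap: [0-4 ALLOC][5-7 ALLOC][8-13 FREE][14-26 ALLOC][27-30 FREE]
Op 7: e = malloc(2) -> e = 8; heap: [0-4 ALLOC][5-7 ALLOC][8-9 ALLOC][10-13 FREE][14-26 ALLOC][27-30 FREE]
free(e): e = 8 -> block [8-9 ALLOC]; mark free, coalesce with adjacent free neighbors -> [0-4 ALLOC][5-7 ALLOC][8-13 FREE][14-26 ALLOC][27-30 FREE]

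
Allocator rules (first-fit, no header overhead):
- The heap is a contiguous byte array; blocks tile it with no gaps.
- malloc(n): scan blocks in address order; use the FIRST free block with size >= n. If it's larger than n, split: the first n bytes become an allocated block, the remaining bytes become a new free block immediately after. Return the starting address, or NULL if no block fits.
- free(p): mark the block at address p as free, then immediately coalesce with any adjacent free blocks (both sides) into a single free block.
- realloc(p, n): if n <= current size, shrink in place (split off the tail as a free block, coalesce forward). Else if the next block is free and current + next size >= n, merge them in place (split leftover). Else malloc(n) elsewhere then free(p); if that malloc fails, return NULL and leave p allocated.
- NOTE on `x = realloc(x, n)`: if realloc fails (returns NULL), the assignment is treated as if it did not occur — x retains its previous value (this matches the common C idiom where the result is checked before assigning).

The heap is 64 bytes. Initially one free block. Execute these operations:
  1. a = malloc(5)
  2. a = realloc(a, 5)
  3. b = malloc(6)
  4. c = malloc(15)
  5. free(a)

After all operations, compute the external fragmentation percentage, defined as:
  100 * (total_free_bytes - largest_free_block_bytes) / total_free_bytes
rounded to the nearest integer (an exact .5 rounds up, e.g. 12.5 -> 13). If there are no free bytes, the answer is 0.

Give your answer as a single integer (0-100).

Op 1: a = malloc(5) -> a = 0; heap: [0-4 ALLOC][5-63 FREE]
Op 2: a = realloc(a, 5) -> a = 0; heap: [0-4 ALLOC][5-63 FREE]
Op 3: b = malloc(6) -> b = 5; heap: [0-4 ALLOC][5-10 ALLOC][11-63 FREE]
Op 4: c = malloc(15) -> c = 11; heap: [0-4 ALLOC][5-10 ALLOC][11-25 ALLOC][26-63 FREE]
Op 5: free(a) -> (freed a); heap: [0-4 FREE][5-10 ALLOC][11-25 ALLOC][26-63 FREE]
Free blocks: [5 38] total_free=43 largest=38 -> 100*(43-38)/43 = 500/43 ≈ 11.628 -> rounds to 12

Answer: 12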